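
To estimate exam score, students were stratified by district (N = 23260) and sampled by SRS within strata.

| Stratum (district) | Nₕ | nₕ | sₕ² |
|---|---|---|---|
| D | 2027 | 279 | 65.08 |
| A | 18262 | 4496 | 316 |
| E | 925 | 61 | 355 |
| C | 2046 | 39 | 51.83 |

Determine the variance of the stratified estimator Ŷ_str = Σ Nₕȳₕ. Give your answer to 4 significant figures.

2.860 × 10^7

Var(Ŷ_str) = Σₕ Nₕ²(1 − fₕ)sₕ²/nₕ.
D: 2027²·(1 − 279/2027)·65.08/279 = 826491.74.
A: 18262²·(1 − 4496/18262)·316/4496 = 1.76692 × 10^7.
E: 925²·(1 − 61/925)·355/61 = 4.651082 × 10^6.
C: 2046²·(1 − 39/2046)·51.83/39 = 5.4571966 × 10^6.
Sum = 2.860397 × 10^7.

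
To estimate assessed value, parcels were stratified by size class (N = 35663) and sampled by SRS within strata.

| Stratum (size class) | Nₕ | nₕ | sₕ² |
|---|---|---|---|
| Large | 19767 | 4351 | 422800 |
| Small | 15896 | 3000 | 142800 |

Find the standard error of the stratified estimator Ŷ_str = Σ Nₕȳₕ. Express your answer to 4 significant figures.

Var(Ŷ_str) = Σₕ Nₕ²(1 − fₕ)sₕ²/nₕ.
Large: 19767²·(1 − 4351/19767)·422800/4351 = 2.961136 × 10^10.
Small: 15896²·(1 − 3000/15896)·142800/3000 = 9.7577532 × 10^9.
Sum = 3.9369113 × 10^10.
SE = √(3.9369113 × 10^10) = 198400.

198400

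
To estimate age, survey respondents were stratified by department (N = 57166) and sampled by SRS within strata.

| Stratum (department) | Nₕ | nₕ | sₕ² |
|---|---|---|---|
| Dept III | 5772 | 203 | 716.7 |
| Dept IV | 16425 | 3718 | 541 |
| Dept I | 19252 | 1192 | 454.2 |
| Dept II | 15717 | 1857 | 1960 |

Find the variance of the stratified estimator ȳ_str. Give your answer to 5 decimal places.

0.15492

Var(ȳ_str) = Σₕ Wₕ²(1 − fₕ)sₕ²/nₕ with Wₕ = Nₕ/N, N = 57166.
Dept III: Wₕ = 0.10096911; term = 0.10096911²·(1 − 0.03516979)·716.7/203 = 0.034727162.
Dept IV: Wₕ = 0.28732113; term = 0.28732113²·(1 − 0.22636225)·541/3718 = 0.0092931014.
Dept I: Wₕ = 0.33677361; term = 0.33677361²·(1 − 0.06191565)·454.2/1192 = 0.040540478.
Dept II: Wₕ = 0.27493615; term = 0.27493615²·(1 − 0.11815232)·1960/1857 = 0.070356049.
Sum = 0.15491679.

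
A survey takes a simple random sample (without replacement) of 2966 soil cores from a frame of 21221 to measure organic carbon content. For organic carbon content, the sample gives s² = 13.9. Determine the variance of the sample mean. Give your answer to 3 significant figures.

0.00403

Under SRS without replacement, Var(ȳ) = (1 − f)·s²/n with f = n/N = 2966/21221 = 0.13976721.
Var(ȳ) = (1 − 0.13976721)·13.9/2966 = 0.86023279·0.0046864464 = 0.0040314348.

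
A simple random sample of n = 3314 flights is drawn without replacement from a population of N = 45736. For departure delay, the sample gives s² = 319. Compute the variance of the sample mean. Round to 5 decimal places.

0.08928

Under SRS without replacement, Var(ȳ) = (1 − f)·s²/n with f = n/N = 3314/45736 = 0.07245933.
Var(ȳ) = (1 − 0.07245933)·319/3314 = 0.92754067·0.096258298 = 0.089283486.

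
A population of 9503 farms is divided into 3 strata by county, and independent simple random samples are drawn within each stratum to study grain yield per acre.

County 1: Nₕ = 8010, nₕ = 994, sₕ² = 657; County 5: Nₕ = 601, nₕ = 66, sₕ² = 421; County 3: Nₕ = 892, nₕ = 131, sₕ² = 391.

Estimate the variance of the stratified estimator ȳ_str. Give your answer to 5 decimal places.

Var(ȳ_str) = Σₕ Wₕ²(1 − fₕ)sₕ²/nₕ with Wₕ = Nₕ/N, N = 9503.
County 1: Wₕ = 0.84289172; term = 0.84289172²·(1 − 0.12409488)·657/994 = 0.41131981.
County 5: Wₕ = 0.06324319; term = 0.06324319²·(1 − 0.10981697)·421/66 = 0.022711455.
County 3: Wₕ = 0.09386510; term = 0.09386510²·(1 − 0.14686099)·391/131 = 0.022435384.
Sum = 0.45646665.

0.45647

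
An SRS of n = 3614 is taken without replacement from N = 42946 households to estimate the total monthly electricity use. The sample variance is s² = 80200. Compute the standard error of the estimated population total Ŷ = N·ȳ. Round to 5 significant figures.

Var(Ŷ) = N²·Var(ȳ) = N²·(1 − n/N)·s²/n.
f = 3614/42946 = 0.08415219; Var(ȳ) = 0.91584781·80200/3614 = 20.324016.
Var(Ŷ) = 42946² · 20.324016 = 3.748478 × 10^10.
SE(Ŷ) = √(3.748478 × 10^10) = 193610.

193610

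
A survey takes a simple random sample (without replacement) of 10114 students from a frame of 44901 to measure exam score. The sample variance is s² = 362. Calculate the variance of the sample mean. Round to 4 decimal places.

Under SRS without replacement, Var(ȳ) = (1 − f)·s²/n with f = n/N = 10114/44901 = 0.22525111.
Var(ȳ) = (1 − 0.22525111)·362/10114 = 0.77474889·0.035791972 = 0.02772979.

0.0277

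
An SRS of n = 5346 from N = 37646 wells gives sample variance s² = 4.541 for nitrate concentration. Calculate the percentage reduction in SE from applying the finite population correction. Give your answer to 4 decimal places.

7.3721

f = n/N = 5346/37646 = 0.14200712.
SE_no-fpc = √(s²/n) = 0.029144813; SE_fpc = √((1−f)s²/n) = 0.02699623.
Ratio = √(1−f) = 0.92627905. Reduction = 100·(1 − 0.92627905) = 7.3721%.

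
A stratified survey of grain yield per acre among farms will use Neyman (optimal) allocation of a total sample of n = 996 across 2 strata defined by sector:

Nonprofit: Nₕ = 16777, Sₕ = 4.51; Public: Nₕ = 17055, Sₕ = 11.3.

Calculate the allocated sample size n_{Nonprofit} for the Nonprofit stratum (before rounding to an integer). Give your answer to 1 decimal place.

Neyman allocation: nₕ = n·NₕSₕ / Σⱼ NⱼSⱼ.
Σ NⱼSⱼ = 16777·4.51 + 17055·11.3 = 268385.77.
n_{Nonprofit} = 996·16777·4.51 / 268385.77 = 280.8.

280.8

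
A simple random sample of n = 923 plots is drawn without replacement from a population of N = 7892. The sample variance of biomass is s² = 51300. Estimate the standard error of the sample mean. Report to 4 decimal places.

7.0057

Under SRS without replacement, Var(ȳ) = (1 − f)·s²/n with f = n/N = 923/7892 = 0.11695388.
Var(ȳ) = (1 − 0.11695388)·51300/923 = 0.88304612·55.579632 = 49.079378.
SE(ȳ) = √(49.079378) = 7.0057.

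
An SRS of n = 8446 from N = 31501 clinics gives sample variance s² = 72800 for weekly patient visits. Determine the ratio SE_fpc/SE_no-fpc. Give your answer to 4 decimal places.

0.8555

f = n/N = 8446/31501 = 0.26811847.
SE_no-fpc = √(s²/n) = 2.9358925; SE_fpc = √((1−f)s²/n) = 2.5116582.
Ratio = √(1−f) = 0.85550075.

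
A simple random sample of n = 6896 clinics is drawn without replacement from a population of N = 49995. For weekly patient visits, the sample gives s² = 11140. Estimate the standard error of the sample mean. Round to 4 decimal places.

1.1801

Under SRS without replacement, Var(ȳ) = (1 − f)·s²/n with f = n/N = 6896/49995 = 0.13793379.
Var(ȳ) = (1 − 0.13793379)·11140/6896 = 0.86206621·1.6154292 = 1.392607.
SE(ȳ) = √(1.392607) = 1.1801.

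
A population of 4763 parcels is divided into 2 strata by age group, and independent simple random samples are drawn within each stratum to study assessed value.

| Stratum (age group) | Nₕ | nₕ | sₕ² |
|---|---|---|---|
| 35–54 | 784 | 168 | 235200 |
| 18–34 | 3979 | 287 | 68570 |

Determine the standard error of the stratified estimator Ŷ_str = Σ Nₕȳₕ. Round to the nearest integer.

Var(Ŷ_str) = Σₕ Nₕ²(1 − fₕ)sₕ²/nₕ.
35–54: 784²·(1 − 168/784)·235200/168 = 6.761216 × 10^8.
18–34: 3979²·(1 − 287/3979)·68570/287 = 3.5098446 × 10^9.
Sum = 4.1859662 × 10^9.
SE = √(4.1859662 × 10^9) = 64699.

64699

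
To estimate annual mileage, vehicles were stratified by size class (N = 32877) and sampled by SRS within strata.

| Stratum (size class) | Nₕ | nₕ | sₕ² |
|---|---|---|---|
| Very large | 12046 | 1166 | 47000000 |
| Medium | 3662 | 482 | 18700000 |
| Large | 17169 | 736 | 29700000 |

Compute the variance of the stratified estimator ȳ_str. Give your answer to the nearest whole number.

15839

Var(ȳ_str) = Σₕ Wₕ²(1 − fₕ)sₕ²/nₕ with Wₕ = Nₕ/N, N = 32877.
Very large: Wₕ = 0.36639596; term = 0.36639596²·(1 − 0.09679562)·47000000/1166 = 4887.4992.
Medium: Wₕ = 0.11138486; term = 0.11138486²·(1 − 0.13162206)·18700000/482 = 417.98016.
Large: Wₕ = 0.52221918; term = 0.52221918²·(1 − 0.04286796)·29700000/736 = 10533.098.
Sum = 15838.577.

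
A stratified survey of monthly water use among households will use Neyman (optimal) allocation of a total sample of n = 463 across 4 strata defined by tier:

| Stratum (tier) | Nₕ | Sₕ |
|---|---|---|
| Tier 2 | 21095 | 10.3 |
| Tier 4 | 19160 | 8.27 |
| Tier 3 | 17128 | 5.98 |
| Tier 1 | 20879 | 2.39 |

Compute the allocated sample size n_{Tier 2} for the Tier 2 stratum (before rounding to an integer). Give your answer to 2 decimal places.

190.51

Neyman allocation: nₕ = n·NₕSₕ / Σⱼ NⱼSⱼ.
Σ NⱼSⱼ = 21095·10.3 + 19160·8.27 + 17128·5.98 + 20879·2.39 = 528057.95.
n_{Tier 2} = 463·21095·10.3 / 528057.95 = 190.51.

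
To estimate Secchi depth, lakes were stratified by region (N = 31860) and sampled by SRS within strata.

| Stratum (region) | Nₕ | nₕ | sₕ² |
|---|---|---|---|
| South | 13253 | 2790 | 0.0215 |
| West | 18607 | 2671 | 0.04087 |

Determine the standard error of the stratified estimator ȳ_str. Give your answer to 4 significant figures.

Var(ȳ_str) = Σₕ Wₕ²(1 − fₕ)sₕ²/nₕ with Wₕ = Nₕ/N, N = 31860.
South: Wₕ = 0.41597615; term = 0.41597615²·(1 − 0.21051837)·0.0215/2790 = 1.0527206 × 10^-6.
West: Wₕ = 0.58402385; term = 0.58402385²·(1 − 0.14354813)·0.04087/2671 = 4.4698699 × 10^-6.
Sum = 5.5225905 × 10^-6.
SE = √(5.5225905 × 10^-6) = 0.002350.

0.002350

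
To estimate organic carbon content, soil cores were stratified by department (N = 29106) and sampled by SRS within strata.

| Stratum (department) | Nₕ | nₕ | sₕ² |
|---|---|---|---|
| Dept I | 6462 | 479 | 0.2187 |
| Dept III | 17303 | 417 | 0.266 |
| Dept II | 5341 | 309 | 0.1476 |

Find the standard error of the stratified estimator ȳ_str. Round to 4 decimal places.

0.0160

Var(ȳ_str) = Σₕ Wₕ²(1 − fₕ)sₕ²/nₕ with Wₕ = Nₕ/N, N = 29106.
Dept I: Wₕ = 0.22201608; term = 0.22201608²·(1 − 0.07412566)·0.2187/479 = 2.0836951 × 10^-5.
Dept III: Wₕ = 0.59448224; term = 0.59448224²·(1 − 0.02409987)·0.266/417 = 2.2000306 × 10^-4.
Dept II: Wₕ = 0.18350168; term = 0.18350168²·(1 − 0.05785433)·0.1476/309 = 1.5153957 × 10^-5.
Sum = 2.5599397 × 10^-4.
SE = √(2.5599397 × 10^-4) = 0.0160.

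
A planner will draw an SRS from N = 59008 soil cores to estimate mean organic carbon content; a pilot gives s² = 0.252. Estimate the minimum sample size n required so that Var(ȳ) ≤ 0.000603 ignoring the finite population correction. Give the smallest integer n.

Without fpc, n₀ = s²/D = 0.252/0.000603 = 417.9104.
Rounding up, n = 418.

418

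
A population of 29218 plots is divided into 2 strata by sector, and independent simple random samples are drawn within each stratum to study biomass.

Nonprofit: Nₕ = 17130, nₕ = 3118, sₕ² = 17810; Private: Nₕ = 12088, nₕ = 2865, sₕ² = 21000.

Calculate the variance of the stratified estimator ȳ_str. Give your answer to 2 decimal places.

2.56

Var(ȳ_str) = Σₕ Wₕ²(1 − fₕ)sₕ²/nₕ with Wₕ = Nₕ/N, N = 29218.
Nonprofit: Wₕ = 0.58628243; term = 0.58628243²·(1 − 0.18201985)·17810/3118 = 1.6059955.
Private: Wₕ = 0.41371757; term = 0.41371757²·(1 − 0.23701191)·21000/2865 = 0.95723894.
Sum = 2.5632344.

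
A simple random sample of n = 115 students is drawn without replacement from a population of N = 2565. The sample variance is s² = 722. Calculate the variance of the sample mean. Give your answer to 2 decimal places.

6.00

Under SRS without replacement, Var(ȳ) = (1 − f)·s²/n with f = n/N = 115/2565 = 0.04483431.
Var(ȳ) = (1 − 0.04483431)·722/115 = 0.95516569·6.2782609 = 5.9967794.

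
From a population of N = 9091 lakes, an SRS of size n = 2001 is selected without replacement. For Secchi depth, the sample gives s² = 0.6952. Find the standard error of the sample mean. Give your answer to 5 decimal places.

0.01646

Under SRS without replacement, Var(ȳ) = (1 − f)·s²/n with f = n/N = 2001/9091 = 0.22010780.
Var(ȳ) = (1 − 0.22010780)·0.6952/2001 = 0.77989220·3.4742629 × 10^-4 = 2.7095505 × 10^-4.
SE(ȳ) = √(2.7095505 × 10^-4) = 0.01646.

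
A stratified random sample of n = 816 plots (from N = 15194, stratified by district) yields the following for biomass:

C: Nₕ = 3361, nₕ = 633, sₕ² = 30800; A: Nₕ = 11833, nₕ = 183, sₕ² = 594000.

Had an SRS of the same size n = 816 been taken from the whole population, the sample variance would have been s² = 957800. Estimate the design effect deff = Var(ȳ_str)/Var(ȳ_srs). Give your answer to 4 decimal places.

1.7468

Var(ȳ_str) = Σ Wₕ²(1−fₕ)sₕ²/nₕ with Wₕ = Nₕ/15194:
  C: (3361/15194)²·(1−633/3361)·30800/633 = 1.9324828
  A: (11833/15194)²·(1−183/11833)·594000/183 = 1938.2594
  → Var(ȳ_str) = 1940.1919.
Var(ȳ_srs) = (1 − 816/15194)·957800/816 = 1110.7365.
deff = 1940.1919 / 1110.7365 = 1.7468.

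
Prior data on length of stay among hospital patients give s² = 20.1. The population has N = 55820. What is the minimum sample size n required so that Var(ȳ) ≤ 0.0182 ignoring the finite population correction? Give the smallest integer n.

1105

Without fpc, n₀ = s²/D = 20.1/0.0182 = 1104.3956.
Rounding up, n = 1105.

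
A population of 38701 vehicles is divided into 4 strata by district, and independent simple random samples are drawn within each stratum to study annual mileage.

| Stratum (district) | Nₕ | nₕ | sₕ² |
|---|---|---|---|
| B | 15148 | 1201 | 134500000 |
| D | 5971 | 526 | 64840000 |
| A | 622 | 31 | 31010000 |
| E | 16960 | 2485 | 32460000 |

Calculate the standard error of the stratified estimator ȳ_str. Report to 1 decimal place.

Var(ȳ_str) = Σₕ Wₕ²(1 − fₕ)sₕ²/nₕ with Wₕ = Nₕ/N, N = 38701.
B: Wₕ = 0.39141107; term = 0.39141107²·(1 − 0.07928439)·134500000/1201 = 15796.868.
D: Wₕ = 0.15428542; term = 0.15428542²·(1 − 0.08809245)·64840000/526 = 2675.8258.
A: Wₕ = 0.01607194; term = 0.01607194²·(1 − 0.04983923)·31010000/31 = 245.51247.
E: Wₕ = 0.43823157; term = 0.43823157²·(1 − 0.14652123)·32460000/2485 = 2141.0271.
Sum = 20859.233.
SE = √(20859.233) = 144.4.

144.4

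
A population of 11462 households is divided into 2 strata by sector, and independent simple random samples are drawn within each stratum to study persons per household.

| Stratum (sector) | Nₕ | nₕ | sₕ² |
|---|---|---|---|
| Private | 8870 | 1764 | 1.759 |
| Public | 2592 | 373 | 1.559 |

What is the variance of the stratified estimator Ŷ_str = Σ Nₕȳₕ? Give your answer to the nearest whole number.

86891

Var(Ŷ_str) = Σₕ Nₕ²(1 − fₕ)sₕ²/nₕ.
Private: 8870²·(1 − 1764/8870)·1.759/1764 = 62851.563.
Public: 2592²·(1 − 373/2592)·1.559/373 = 24039.73.
Sum = 86891.293.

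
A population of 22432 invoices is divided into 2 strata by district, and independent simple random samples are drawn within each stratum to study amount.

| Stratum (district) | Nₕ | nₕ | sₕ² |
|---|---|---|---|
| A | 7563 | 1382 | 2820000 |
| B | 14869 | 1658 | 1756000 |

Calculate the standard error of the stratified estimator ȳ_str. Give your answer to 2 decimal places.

Var(ȳ_str) = Σₕ Wₕ²(1 − fₕ)sₕ²/nₕ with Wₕ = Nₕ/N, N = 22432.
A: Wₕ = 0.33715228; term = 0.33715228²·(1 − 0.18273172)·2820000/1382 = 189.5649.
B: Wₕ = 0.66284772; term = 0.66284772²·(1 − 0.11150716)·1756000/1658 = 413.44852.
Sum = 603.01342.
SE = √(603.01342) = 24.56.

24.56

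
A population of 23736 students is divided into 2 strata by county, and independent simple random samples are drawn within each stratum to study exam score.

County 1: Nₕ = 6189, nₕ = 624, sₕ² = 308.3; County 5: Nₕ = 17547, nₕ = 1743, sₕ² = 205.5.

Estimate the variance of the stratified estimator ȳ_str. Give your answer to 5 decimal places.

Var(ȳ_str) = Σₕ Wₕ²(1 − fₕ)sₕ²/nₕ with Wₕ = Nₕ/N, N = 23736.
County 1: Wₕ = 0.26074317; term = 0.26074317²·(1 − 0.10082404)·308.3/624 = 0.030203656.
County 5: Wₕ = 0.73925683; term = 0.73925683²·(1 − 0.09933322)·205.5/1743 = 0.058032231.
Sum = 0.088235887.

0.08824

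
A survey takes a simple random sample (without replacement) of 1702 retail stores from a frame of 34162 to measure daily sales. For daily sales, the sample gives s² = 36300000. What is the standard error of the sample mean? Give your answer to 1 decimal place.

Under SRS without replacement, Var(ȳ) = (1 − f)·s²/n with f = n/N = 1702/34162 = 0.04982144.
Var(ȳ) = (1 − 0.04982144)·36300000/1702 = 0.95017856·21327.85 = 20265.265.
SE(ȳ) = √(20265.265) = 142.4.

142.4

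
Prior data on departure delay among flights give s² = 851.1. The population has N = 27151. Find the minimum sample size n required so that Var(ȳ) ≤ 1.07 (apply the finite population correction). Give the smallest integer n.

773

Without fpc, n₀ = s²/D = 851.1/1.07 = 795.4206.
With fpc, (1 − n/N)·s²/n ≤ D requires n ≥ n₀/(1 + n₀/N) = 795.4206/(1 + 795.4206/27151) = 772.7811.
Rounding up, n = 773.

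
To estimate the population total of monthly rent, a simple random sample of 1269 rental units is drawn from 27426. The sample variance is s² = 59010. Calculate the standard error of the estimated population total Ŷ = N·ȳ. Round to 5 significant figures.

182640

Var(Ŷ) = N²·Var(ȳ) = N²·(1 − n/N)·s²/n.
f = 1269/27426 = 0.04626996; Var(ȳ) = 0.95373004·59010/1269 = 44.349574.
Var(Ŷ) = 27426² · 44.349574 = 3.3359105 × 10^10.
SE(Ŷ) = √(3.3359105 × 10^10) = 182640.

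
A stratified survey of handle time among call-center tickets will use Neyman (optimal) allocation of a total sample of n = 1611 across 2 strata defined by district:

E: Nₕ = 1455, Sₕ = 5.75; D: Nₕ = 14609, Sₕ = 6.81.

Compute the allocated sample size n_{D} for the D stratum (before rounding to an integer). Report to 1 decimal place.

Neyman allocation: nₕ = n·NₕSₕ / Σⱼ NⱼSⱼ.
Σ NⱼSⱼ = 1455·5.75 + 14609·6.81 = 107853.54.
n_{D} = 1611·14609·6.81 / 107853.54 = 1486.0.

1486.0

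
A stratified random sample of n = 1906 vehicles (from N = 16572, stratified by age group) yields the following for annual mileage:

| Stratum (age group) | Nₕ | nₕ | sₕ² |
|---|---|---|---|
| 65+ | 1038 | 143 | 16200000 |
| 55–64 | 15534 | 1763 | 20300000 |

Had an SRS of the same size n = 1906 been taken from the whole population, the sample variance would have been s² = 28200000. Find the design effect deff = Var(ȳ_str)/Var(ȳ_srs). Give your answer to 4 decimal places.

Var(ȳ_str) = Σ Wₕ²(1−fₕ)sₕ²/nₕ with Wₕ = Nₕ/16572:
  65+: (1038/16572)²·(1−143/1038)·16200000/143 = 383.22119
  55–64: (15534/16572)²·(1−1763/15534)·20300000/1763 = 8968.9717
  → Var(ȳ_str) = 9352.1929.
Var(ȳ_srs) = (1 − 1906/16572)·28200000/1906 = 13093.718.
deff = 9352.1929 / 13093.718 = 0.7143.

0.7143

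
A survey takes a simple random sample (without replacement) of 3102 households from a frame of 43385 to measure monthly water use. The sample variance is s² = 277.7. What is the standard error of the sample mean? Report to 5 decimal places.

Under SRS without replacement, Var(ȳ) = (1 − f)·s²/n with f = n/N = 3102/43385 = 0.07149937.
Var(ȳ) = (1 − 0.07149937)·277.7/3102 = 0.92850063·0.089522888 = 0.083122059.
SE(ȳ) = √(0.083122059) = 0.28831.

0.28831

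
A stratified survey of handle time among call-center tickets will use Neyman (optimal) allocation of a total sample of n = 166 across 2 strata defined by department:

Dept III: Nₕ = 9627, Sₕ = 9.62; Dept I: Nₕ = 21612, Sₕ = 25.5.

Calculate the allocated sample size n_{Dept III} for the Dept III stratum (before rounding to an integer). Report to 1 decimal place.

23.9

Neyman allocation: nₕ = n·NₕSₕ / Σⱼ NⱼSⱼ.
Σ NⱼSⱼ = 9627·9.62 + 21612·25.5 = 643717.74.
n_{Dept III} = 166·9627·9.62 / 643717.74 = 23.9.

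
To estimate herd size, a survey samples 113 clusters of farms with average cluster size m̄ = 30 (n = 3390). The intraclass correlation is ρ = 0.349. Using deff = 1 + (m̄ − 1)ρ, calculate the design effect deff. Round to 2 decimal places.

deff = 1 + (30 − 1)·0.349 = 1 + 10.121 = 11.121.

11.12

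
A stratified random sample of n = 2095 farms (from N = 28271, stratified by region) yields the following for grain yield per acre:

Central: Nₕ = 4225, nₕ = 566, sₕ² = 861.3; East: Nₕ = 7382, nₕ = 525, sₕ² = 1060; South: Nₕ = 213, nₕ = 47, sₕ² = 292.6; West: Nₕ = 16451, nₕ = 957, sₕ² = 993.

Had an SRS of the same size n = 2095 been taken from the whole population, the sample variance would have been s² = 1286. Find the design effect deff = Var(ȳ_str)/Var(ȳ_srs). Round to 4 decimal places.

Var(ȳ_str) = Σ Wₕ²(1−fₕ)sₕ²/nₕ with Wₕ = Nₕ/28271:
  Central: (4225/28271)²·(1−566/4225)·861.3/566 = 0.029433696
  East: (7382/28271)²·(1−525/7382)·1060/525 = 0.1278711
  South: (213/28271)²·(1−47/213)·292.6/47 = 2.7541134 × 10^-4
  West: (16451/28271)²·(1−957/16451)·993/957 = 0.33091071
  → Var(ȳ_str) = 0.48849092.
Var(ȳ_srs) = (1 − 2095/28271)·1286/2095 = 0.56835417.
deff = 0.48849092 / 0.56835417 = 0.8595.

0.8595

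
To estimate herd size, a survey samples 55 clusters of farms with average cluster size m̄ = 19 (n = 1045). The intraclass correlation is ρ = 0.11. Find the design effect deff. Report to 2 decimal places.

2.98

deff = 1 + (19 − 1)·0.11 = 1 + 1.98 = 2.98.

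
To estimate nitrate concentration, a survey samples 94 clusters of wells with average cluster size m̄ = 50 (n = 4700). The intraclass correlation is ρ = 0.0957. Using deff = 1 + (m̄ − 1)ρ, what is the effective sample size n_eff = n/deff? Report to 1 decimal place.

826.1

deff = 1 + (50 − 1)·0.0957 = 1 + 4.6893 = 5.6893.
n_eff = 4700 / 5.6893 = 826.1.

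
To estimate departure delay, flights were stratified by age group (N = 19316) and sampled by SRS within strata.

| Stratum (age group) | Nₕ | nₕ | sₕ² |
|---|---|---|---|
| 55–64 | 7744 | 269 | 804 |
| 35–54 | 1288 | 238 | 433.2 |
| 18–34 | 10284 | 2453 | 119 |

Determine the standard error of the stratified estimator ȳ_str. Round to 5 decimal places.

0.69338

Var(ȳ_str) = Σₕ Wₕ²(1 − fₕ)sₕ²/nₕ with Wₕ = Nₕ/N, N = 19316.
55–64: Wₕ = 0.40091116; term = 0.40091116²·(1 − 0.03473657)·804/269 = 0.46370942.
35–54: Wₕ = 0.06668047; term = 0.06668047²·(1 − 0.18478261)·433.2/238 = 0.0065975435.
18–34: Wₕ = 0.53240837; term = 0.53240837²·(1 − 0.23852587)·119/2453 = 0.010471148.
Sum = 0.48077811.
SE = √(0.48077811) = 0.69338.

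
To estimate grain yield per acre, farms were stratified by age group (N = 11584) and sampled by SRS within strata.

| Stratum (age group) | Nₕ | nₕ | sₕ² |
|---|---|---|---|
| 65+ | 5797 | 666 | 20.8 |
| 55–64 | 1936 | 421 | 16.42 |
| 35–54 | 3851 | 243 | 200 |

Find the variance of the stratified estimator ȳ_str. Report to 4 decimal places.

Var(ȳ_str) = Σₕ Wₕ²(1 − fₕ)sₕ²/nₕ with Wₕ = Nₕ/N, N = 11584.
65+: Wₕ = 0.50043163; term = 0.50043163²·(1 − 0.11488701)·20.8/666 = 0.0069227289.
55–64: Wₕ = 0.16712707; term = 0.16712707²·(1 − 0.21745868)·16.42/421 = 8.5249521 × 10^-4.
35–54: Wₕ = 0.33244130; term = 0.33244130²·(1 − 0.06310049)·200/243 = 0.085221009.
Sum = 0.092996233.

0.0930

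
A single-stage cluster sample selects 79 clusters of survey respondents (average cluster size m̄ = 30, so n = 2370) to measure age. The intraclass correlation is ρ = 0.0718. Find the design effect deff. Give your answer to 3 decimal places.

deff = 1 + (30 − 1)·0.0718 = 1 + 2.0822 = 3.0822.

3.082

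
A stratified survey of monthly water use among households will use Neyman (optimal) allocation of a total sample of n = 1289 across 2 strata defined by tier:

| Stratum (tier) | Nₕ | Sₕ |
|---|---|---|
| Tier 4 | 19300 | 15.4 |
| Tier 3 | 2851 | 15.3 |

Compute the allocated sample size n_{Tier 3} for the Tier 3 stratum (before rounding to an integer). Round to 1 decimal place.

Neyman allocation: nₕ = n·NₕSₕ / Σⱼ NⱼSⱼ.
Σ NⱼSⱼ = 19300·15.4 + 2851·15.3 = 340840.3.
n_{Tier 3} = 1289·2851·15.3 / 340840.3 = 165.0.

165.0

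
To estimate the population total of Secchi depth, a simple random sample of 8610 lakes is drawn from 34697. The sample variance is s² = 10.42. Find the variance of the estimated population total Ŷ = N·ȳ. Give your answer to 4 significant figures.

Var(Ŷ) = N²·Var(ȳ) = N²·(1 − n/N)·s²/n.
f = 8610/34697 = 0.24814825; Var(ȳ) = 0.75185175·10.42/8610 = 9.0990653 × 10^-4.
Var(Ŷ) = 34697² · (9.0990653 × 10^-4) = 1.0954199 × 10^6.

1.095 × 10^6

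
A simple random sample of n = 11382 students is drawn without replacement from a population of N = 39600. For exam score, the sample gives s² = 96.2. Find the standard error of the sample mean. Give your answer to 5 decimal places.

Under SRS without replacement, Var(ȳ) = (1 − f)·s²/n with f = n/N = 11382/39600 = 0.28742424.
Var(ȳ) = (1 − 0.28742424)·96.2/11382 = 0.71257576·0.0084519417 = 0.0060226487.
SE(ȳ) = √(0.0060226487) = 0.07761.

0.07761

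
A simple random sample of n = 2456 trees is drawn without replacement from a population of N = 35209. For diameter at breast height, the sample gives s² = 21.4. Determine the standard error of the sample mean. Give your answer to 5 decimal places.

0.09003

Under SRS without replacement, Var(ȳ) = (1 − f)·s²/n with f = n/N = 2456/35209 = 0.06975489.
Var(ȳ) = (1 − 0.06975489)·21.4/2456 = 0.93024511·0.008713355 = 0.0081055559.
SE(ȳ) = √(0.0081055559) = 0.09003.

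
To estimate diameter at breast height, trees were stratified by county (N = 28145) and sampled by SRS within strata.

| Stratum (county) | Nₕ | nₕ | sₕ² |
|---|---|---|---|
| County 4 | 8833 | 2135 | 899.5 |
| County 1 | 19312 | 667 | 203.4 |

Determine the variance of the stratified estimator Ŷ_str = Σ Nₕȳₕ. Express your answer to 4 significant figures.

1.347 × 10^8

Var(Ŷ_str) = Σₕ Nₕ²(1 − fₕ)sₕ²/nₕ.
County 4: 8833²·(1 − 2135/8833)·899.5/2135 = 2.4926234 × 10^7.
County 1: 19312²·(1 − 667/19312)·203.4/667 = 1.0980314 × 10^8.
Sum = 1.3472937 × 10^8.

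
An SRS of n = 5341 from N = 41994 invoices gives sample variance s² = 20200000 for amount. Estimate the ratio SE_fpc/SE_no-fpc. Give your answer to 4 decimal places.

0.9342

f = n/N = 5341/41994 = 0.12718484.
SE_no-fpc = √(s²/n) = 61.498482; SE_fpc = √((1−f)s²/n) = 57.454697.
Ratio = √(1−f) = 0.93424577.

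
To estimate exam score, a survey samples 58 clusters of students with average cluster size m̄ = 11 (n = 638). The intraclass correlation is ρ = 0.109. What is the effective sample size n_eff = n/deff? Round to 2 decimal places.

deff = 1 + (11 − 1)·0.109 = 1 + 1.09 = 2.09.
n_eff = 638 / 2.09 = 305.26.

305.26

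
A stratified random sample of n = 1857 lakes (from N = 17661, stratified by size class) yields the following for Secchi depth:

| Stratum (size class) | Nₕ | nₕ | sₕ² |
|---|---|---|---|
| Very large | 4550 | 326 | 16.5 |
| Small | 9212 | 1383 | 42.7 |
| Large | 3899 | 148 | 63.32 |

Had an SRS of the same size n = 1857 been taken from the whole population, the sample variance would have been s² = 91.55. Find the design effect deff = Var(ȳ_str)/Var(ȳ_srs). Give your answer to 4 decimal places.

0.6872

Var(ȳ_str) = Σ Wₕ²(1−fₕ)sₕ²/nₕ with Wₕ = Nₕ/17661:
  Very large: (4550/17661)²·(1−326/4550)·16.5/326 = 0.0031186818
  Small: (9212/17661)²·(1−1383/9212)·42.7/1383 = 0.0071389664
  Large: (3899/17661)²·(1−148/3899)·63.32/148 = 0.020060831
  → Var(ȳ_str) = 0.030318479.
Var(ȳ_srs) = (1 − 1857/17661)·91.55/1857 = 0.044116208.
deff = 0.030318479 / 0.044116208 = 0.6872.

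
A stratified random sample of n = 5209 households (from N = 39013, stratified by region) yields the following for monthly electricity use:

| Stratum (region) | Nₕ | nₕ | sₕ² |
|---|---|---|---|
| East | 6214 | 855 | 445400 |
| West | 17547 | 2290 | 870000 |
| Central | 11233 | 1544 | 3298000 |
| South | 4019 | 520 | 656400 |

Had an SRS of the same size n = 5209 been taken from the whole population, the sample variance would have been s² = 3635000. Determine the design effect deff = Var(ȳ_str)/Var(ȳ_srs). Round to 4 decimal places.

0.4013

Var(ȳ_str) = Σ Wₕ²(1−fₕ)sₕ²/nₕ with Wₕ = Nₕ/39013:
  East: (6214/39013)²·(1−855/6214)·445400/855 = 11.397784
  West: (17547/39013)²·(1−2290/17547)·870000/2290 = 66.824712
  Central: (11233/39013)²·(1−1544/11233)·3298000/1544 = 152.74232
  South: (4019/39013)²·(1−520/4019)·656400/520 = 11.662952
  → Var(ȳ_str) = 242.62777.
Var(ȳ_srs) = (1 − 5209/39013)·3635000/5209 = 604.65661.
deff = 242.62777 / 604.65661 = 0.4013.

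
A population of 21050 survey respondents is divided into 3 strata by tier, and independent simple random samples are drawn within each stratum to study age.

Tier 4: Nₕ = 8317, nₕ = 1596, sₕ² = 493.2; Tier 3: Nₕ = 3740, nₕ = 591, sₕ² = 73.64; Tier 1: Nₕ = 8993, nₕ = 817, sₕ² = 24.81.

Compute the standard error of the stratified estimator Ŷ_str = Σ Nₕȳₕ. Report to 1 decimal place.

4579.8

Var(Ŷ_str) = Σₕ Nₕ²(1 − fₕ)sₕ²/nₕ.
Tier 4: 8317²·(1 − 1596/8317)·493.2/1596 = 1.7273915 × 10^7.
Tier 3: 3740²·(1 − 591/3740)·73.64/591 = 1.4674745 × 10^6.
Tier 1: 8993²·(1 − 817/8993)·24.81/817 = 2.2328019 × 10^6.
Sum = 2.0974191 × 10^7.
SE = √(2.0974191 × 10^7) = 4579.8.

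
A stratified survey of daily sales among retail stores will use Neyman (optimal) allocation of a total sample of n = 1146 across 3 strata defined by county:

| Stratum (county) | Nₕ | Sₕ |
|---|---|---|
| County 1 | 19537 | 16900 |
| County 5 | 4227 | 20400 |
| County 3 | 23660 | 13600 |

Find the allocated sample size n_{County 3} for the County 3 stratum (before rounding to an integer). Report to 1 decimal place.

Neyman allocation: nₕ = n·NₕSₕ / Σⱼ NⱼSⱼ.
Σ NⱼSⱼ = 19537·16900 + 4227·20400 + 23660·13600 = 7.381821 × 10^8.
n_{County 3} = 1146·23660·13600 / (7.381821 × 10^8) = 499.5.

499.5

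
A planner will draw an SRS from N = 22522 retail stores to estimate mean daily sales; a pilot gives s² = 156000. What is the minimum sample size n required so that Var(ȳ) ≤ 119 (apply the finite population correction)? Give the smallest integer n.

Without fpc, n₀ = s²/D = 156000/119 = 1310.9244.
With fpc, (1 − n/N)·s²/n ≤ D requires n ≥ n₀/(1 + n₀/N) = 1310.9244/(1 + 1310.9244/22522) = 1238.8173.
Rounding up, n = 1239.

1239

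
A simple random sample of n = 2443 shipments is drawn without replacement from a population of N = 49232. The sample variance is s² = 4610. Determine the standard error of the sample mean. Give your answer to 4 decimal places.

Under SRS without replacement, Var(ȳ) = (1 − f)·s²/n with f = n/N = 2443/49232 = 0.04962220.
Var(ȳ) = (1 − 0.04962220)·4610/2443 = 0.95037780·1.8870242 = 1.7933859.
SE(ȳ) = √(1.7933859) = 1.3392.

1.3392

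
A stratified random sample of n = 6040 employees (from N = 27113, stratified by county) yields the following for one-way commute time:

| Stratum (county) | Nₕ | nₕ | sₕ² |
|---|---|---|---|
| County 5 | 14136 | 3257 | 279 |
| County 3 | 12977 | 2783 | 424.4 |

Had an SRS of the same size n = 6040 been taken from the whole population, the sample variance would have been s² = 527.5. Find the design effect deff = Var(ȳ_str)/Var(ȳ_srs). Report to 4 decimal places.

0.6683

Var(ȳ_str) = Σ Wₕ²(1−fₕ)sₕ²/nₕ with Wₕ = Nₕ/27113:
  County 5: (14136/27113)²·(1−3257/14136)·279/3257 = 0.017920363
  County 3: (12977/27113)²·(1−2783/12977)·424.4/2783 = 0.027442644
  → Var(ȳ_str) = 0.045363007.
Var(ȳ_srs) = (1 − 6040/27113)·527.5/6040 = 0.067878825.
deff = 0.045363007 / 0.067878825 = 0.6683.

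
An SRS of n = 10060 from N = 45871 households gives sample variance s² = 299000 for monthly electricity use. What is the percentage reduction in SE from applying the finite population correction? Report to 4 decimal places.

f = n/N = 10060/45871 = 0.21931068.
SE_no-fpc = √(s²/n) = 5.4517584; SE_fpc = √((1−f)s²/n) = 4.8169898.
Ratio = √(1−f) = 0.88356625. Reduction = 100·(1 − 0.88356625) = 11.6434%.

11.6434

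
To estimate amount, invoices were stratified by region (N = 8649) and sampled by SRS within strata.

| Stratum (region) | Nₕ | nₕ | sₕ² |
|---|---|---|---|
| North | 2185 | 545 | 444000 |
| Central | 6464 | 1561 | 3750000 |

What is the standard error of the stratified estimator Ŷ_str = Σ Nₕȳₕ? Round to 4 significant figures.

281200

Var(Ŷ_str) = Σₕ Nₕ²(1 − fₕ)sₕ²/nₕ.
North: 2185²·(1 − 545/2185)·444000/545 = 2.9193204 × 10^9.
Central: 6464²·(1 − 1561/6464)·3750000/1561 = 7.6136272 × 10^10.
Sum = 7.9055592 × 10^10.
SE = √(7.9055592 × 10^10) = 281200.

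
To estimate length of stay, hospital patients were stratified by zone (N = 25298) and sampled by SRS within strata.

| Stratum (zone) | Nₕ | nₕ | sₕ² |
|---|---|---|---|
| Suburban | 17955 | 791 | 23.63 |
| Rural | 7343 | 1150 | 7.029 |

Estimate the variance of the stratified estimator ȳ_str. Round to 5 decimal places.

Var(ȳ_str) = Σₕ Wₕ²(1 − fₕ)sₕ²/nₕ with Wₕ = Nₕ/N, N = 25298.
Suburban: Wₕ = 0.70973990; term = 0.70973990²·(1 − 0.04405458)·23.63/791 = 0.014385295.
Rural: Wₕ = 0.29026010; term = 0.29026010²·(1 − 0.15661174)·7.029/1150 = 4.3430811 × 10^-4.
Sum = 0.014819603.

0.01482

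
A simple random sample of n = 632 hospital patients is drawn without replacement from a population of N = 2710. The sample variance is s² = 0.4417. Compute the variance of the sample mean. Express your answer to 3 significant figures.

Under SRS without replacement, Var(ȳ) = (1 − f)·s²/n with f = n/N = 632/2710 = 0.23321033.
Var(ȳ) = (1 − 0.23321033)·0.4417/632 = 0.76678967·6.9889241 × 10^-4 = 5.3590348 × 10^-4.

5.36 × 10^-4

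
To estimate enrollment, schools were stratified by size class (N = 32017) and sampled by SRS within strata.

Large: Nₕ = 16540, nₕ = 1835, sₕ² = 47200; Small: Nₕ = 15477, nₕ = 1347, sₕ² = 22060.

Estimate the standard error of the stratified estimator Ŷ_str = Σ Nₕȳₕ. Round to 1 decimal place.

Var(Ŷ_str) = Σₕ Nₕ²(1 − fₕ)sₕ²/nₕ.
Large: 16540²·(1 − 1835/16540)·47200/1835 = 6.2561401 × 10^9.
Small: 15477²·(1 − 1347/15477)·22060/1347 = 3.5815157 × 10^9.
Sum = 9.8376558 × 10^9.
SE = √(9.8376558 × 10^9) = 99185.0.

99185.0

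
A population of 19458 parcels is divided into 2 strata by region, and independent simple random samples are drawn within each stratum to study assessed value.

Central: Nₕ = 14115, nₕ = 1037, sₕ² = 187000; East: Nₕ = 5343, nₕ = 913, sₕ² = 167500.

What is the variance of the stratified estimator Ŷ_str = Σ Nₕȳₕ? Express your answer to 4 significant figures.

3.763 × 10^10

Var(Ŷ_str) = Σₕ Nₕ²(1 − fₕ)sₕ²/nₕ.
Central: 14115²·(1 − 1037/14115)·187000/1037 = 3.3287798 × 10^10.
East: 5343²·(1 − 913/5343)·167500/913 = 4.3424311 × 10^9.
Sum = 3.7630229 × 10^10.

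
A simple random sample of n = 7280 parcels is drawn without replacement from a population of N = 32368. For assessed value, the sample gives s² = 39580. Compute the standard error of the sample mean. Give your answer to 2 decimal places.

2.05

Under SRS without replacement, Var(ȳ) = (1 − f)·s²/n with f = n/N = 7280/32368 = 0.22491349.
Var(ȳ) = (1 − 0.22491349)·39580/7280 = 0.77508651·5.4368132 = 4.2140005.
SE(ȳ) = √(4.2140005) = 2.05.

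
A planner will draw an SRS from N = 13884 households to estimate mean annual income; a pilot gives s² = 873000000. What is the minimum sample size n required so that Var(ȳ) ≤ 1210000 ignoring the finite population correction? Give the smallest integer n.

Without fpc, n₀ = s²/D = 873000000/1210000 = 721.4876.
Rounding up, n = 722.

722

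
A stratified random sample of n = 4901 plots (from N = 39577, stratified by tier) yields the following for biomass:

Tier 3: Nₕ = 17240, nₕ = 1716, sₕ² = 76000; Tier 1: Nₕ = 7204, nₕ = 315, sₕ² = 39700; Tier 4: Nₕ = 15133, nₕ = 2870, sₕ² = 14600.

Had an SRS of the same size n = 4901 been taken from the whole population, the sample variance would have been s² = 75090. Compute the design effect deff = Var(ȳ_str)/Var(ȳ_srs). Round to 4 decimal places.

0.9061

Var(ȳ_str) = Σ Wₕ²(1−fₕ)sₕ²/nₕ with Wₕ = Nₕ/39577:
  Tier 3: (17240/39577)²·(1−1716/17240)·76000/1716 = 7.5674831
  Tier 1: (7204/39577)²·(1−315/7204)·39700/315 = 3.9932279
  Tier 4: (15133/39577)²·(1−2870/15133)·14600/2870 = 0.60270803
  → Var(ȳ_str) = 12.163419.
Var(ȳ_srs) = (1 − 4901/39577)·75090/4901 = 13.424049.
deff = 12.163419 / 13.424049 = 0.9061.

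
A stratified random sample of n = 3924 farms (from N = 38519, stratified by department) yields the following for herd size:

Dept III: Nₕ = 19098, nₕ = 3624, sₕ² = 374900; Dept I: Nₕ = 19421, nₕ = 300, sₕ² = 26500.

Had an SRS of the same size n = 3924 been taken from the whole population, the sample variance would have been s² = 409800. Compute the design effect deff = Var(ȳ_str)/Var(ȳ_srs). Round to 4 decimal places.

0.4554

Var(ȳ_str) = Σ Wₕ²(1−fₕ)sₕ²/nₕ with Wₕ = Nₕ/38519:
  Dept III: (19098/38519)²·(1−3624/19098)·374900/3624 = 20.604768
  Dept I: (19421/38519)²·(1−300/19421)·26500/300 = 22.108374
  → Var(ȳ_str) = 42.713142.
Var(ȳ_srs) = (1 − 3924/38519)·409800/3924 = 93.795345.
deff = 42.713142 / 93.795345 = 0.4554.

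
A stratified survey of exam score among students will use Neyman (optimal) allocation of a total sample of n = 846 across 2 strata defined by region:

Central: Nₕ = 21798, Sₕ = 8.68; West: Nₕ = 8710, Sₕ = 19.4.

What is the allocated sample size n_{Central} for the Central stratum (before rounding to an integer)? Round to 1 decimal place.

446.9

Neyman allocation: nₕ = n·NₕSₕ / Σⱼ NⱼSⱼ.
Σ NⱼSⱼ = 21798·8.68 + 8710·19.4 = 358180.64.
n_{Central} = 846·21798·8.68 / 358180.64 = 446.9.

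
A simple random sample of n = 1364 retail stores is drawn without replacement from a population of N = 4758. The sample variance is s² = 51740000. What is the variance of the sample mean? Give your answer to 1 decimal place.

Under SRS without replacement, Var(ȳ) = (1 − f)·s²/n with f = n/N = 1364/4758 = 0.28667507.
Var(ȳ) = (1 − 0.28667507)·51740000/1364 = 0.71332493·37932.551 = 27058.234.

27058.2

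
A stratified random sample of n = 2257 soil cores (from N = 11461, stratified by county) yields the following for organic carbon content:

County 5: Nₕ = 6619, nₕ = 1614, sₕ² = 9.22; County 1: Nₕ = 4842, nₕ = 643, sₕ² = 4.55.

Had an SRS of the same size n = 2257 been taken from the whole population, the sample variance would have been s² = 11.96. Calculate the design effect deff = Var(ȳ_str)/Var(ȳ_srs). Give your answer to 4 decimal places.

0.5959

Var(ȳ_str) = Σ Wₕ²(1−fₕ)sₕ²/nₕ with Wₕ = Nₕ/11461:
  County 5: (6619/11461)²·(1−1614/6619)·9.22/1614 = 0.0014407175
  County 1: (4842/11461)²·(1−643/4842)·4.55/643 = 0.0010952823
  → Var(ȳ_str) = 0.0025359998.
Var(ȳ_srs) = (1 − 2257/11461)·11.96/2257 = 0.0042555306.
deff = 0.0025359998 / 0.0042555306 = 0.5959.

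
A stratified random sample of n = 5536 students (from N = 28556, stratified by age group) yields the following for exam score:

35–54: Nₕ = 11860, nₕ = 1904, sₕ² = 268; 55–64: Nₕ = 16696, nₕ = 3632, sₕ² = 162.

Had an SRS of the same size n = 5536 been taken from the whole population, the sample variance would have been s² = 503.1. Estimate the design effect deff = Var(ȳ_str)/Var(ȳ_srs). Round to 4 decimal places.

Var(ȳ_str) = Σ Wₕ²(1−fₕ)sₕ²/nₕ with Wₕ = Nₕ/28556:
  35–54: (11860/28556)²·(1−1904/11860)·268/1904 = 0.020381807
  55–64: (16696/28556)²·(1−3632/16696)·162/3632 = 0.011930621
  → Var(ȳ_str) = 0.032312428.
Var(ȳ_srs) = (1 − 5536/28556)·503.1/5536 = 0.073259876.
deff = 0.032312428 / 0.073259876 = 0.4411.

0.4411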